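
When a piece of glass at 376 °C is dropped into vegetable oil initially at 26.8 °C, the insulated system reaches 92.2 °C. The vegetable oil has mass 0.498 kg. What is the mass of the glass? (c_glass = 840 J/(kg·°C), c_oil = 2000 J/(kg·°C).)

Let T be the final temperature. ΣQ_i = 0:
m×840×(92.2 − 376) + 0.498×2000×(92.2 − 26.8) = 0
-238392 m = -65138
m = -65138/-238392 ≈ 0.2732 kg

m ≈ 0.273 kg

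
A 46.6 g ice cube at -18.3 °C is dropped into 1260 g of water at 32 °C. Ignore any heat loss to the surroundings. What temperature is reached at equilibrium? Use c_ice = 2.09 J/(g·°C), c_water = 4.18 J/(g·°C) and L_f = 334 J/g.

T_f ≈ 27.7 °C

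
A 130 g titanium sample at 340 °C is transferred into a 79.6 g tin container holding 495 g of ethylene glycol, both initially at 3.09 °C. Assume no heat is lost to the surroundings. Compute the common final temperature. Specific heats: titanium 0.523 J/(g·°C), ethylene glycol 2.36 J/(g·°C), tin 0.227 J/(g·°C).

T_f ≈ 21.4 °C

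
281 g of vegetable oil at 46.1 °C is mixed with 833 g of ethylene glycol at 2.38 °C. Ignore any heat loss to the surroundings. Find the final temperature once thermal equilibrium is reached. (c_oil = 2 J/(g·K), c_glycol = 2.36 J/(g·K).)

T_f ≈ 12.1 °C

Heat gained plus heat lost sum to zero:
281·2·(T − 46.1) + 833·2.36·(T − 2.38) = 0
2527.9 T = 30587
T = 30587 / 2527.9 = 12.1 °C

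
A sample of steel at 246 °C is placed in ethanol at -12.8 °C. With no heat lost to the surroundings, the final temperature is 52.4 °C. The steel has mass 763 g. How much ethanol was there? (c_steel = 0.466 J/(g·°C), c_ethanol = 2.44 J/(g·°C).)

m ≈ 433 g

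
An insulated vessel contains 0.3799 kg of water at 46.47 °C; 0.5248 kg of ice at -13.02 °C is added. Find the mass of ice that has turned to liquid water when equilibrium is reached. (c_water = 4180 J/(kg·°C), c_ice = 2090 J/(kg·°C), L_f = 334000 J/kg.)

m_melted ≈ 0.178 kg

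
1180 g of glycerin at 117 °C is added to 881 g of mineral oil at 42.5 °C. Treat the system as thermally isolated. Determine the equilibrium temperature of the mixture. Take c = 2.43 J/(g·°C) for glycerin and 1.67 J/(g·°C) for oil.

T_f ≈ 91.7 °C

With ΣQ=0 the equilibrium temperature is the m·c-weighted mean:
T_f = (2867.4×117 + 1471.3×42.5) / (2867.4 + 1471.3)
    = 398015 / 4338.7 ≈ 91.74 °C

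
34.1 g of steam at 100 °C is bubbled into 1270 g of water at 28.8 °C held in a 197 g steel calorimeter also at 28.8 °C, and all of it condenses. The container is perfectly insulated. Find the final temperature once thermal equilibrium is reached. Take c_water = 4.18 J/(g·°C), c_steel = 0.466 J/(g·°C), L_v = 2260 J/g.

Setting the total heat transfer to zero:
latent heat released on condensation: 34.1×2260 = 77066
  condensed water 100 °C→T: 142.54(T − 100)
  original water: 5308.6(T − 28.8)
  cup: 91.8(T − 28.8)
5542.9 T = 77066 + 14254 + 155532 = 246851
T ≈ 44.53 °C — below 100 °C, confirming all the steam condensed.

T_f ≈ 44.5 °C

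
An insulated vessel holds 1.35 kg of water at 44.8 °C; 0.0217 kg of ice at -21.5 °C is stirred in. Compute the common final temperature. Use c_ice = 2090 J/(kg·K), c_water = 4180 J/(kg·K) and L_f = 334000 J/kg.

Energy balance with sensible and latent terms:
ice -21.5→0 °C: 0.0217·2090·21.5 = 975.09
  fusion: m_ice L_f = 0.0217·334000 = 7247.8
  meltwater 0→T: 0.0217·4180·T = 90.71 T
  water cools: 1.35·4180·(T − 44.8) = 5643(T − 44.8)
5733.7 T = 252806 − 8222.9 = 244584
T ≈ 42.66 °C — above 0 °C, consistent with complete melting.

T_f ≈ 42.7 °C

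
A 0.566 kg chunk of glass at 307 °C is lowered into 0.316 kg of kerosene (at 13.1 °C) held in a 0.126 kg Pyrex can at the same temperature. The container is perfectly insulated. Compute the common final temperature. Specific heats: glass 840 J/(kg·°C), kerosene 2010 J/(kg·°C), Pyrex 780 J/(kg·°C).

Heat gained plus heat lost sum to zero:
0.566·840·(T − 307) + 0.316·2010·(T − 13.1) + 0.126·780·(T − 13.1) = 0
1208.9 T = 155568
T = 155568/1208.9 ≈ 128.69 °C

T_f ≈ 128.7 °C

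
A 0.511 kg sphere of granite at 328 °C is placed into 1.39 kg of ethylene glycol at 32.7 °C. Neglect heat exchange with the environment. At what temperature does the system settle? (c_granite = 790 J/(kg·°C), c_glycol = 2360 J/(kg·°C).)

T_f ≈ 65.1 °C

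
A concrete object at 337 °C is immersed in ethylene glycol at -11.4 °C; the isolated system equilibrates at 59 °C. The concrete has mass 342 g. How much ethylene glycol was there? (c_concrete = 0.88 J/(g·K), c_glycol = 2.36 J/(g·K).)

m ≈ 504 g

Net heat exchanged in the isolated system is zero:
342·0.88·(59 − 337) + m·2.36·(59 − (-11.4)) = 0
166.14 m = 83667
m = 83667/166.14 ≈ 503.6 g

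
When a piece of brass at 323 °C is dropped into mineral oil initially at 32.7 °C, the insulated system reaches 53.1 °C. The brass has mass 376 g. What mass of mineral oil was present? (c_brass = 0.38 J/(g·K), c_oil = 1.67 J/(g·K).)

Heat lost by the brass = heat gained by the oil:
376×0.38×(323 − 53.1) = m×1.67×(53.1 − 32.7)
34.07 m = 38563  ⇒  m ≈ 1132 g

m ≈ 1130 g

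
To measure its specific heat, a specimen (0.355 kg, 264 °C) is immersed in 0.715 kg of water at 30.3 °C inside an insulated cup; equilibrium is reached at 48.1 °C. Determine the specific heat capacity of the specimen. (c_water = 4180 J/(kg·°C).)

c ≈ 694 J/(kg·°C)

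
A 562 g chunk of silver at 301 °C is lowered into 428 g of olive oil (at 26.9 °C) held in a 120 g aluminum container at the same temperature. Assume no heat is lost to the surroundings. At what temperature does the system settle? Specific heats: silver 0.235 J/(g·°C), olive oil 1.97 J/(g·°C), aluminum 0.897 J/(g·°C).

T_f ≈ 60.3 °C

Let T be the final temperature. ΣQ_i = 0:
562×0.235×(T − 301) + 428×1.97×(T − 26.9) + 120×0.897×(T − 26.9) = 0
(132.07 + 843.16 + 107.64) T = 132.07×301 + 843.16×26.9 + 107.64×26.9
T = 65330/1082.9 ≈ 60.33 °C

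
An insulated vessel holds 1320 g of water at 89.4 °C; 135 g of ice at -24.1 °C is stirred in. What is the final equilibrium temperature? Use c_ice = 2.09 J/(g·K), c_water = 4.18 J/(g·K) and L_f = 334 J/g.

Net heat exchanged in the isolated system is zero:
ice -24.1→0 °C: 135·2.09·24.1 = 6799.8
  melt ice: 135·334 = 45090
  warm the meltwater: 564.3 T
  water: 5517.6(T − 89.4)
6081.9 T = 493273 − 51890 = 441384
T ≈ 72.57 °C — above 0 °C, consistent with complete melting.

T_f ≈ 72.6 °C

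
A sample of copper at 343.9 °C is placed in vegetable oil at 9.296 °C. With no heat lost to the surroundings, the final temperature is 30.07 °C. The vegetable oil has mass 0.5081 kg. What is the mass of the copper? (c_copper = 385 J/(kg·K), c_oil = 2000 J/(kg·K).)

m ≈ 0.175 kg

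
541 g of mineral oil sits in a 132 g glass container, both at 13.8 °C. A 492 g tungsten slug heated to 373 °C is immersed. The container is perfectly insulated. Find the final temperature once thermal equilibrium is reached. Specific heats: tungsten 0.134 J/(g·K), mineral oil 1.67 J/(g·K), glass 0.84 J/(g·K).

T_f ≈ 35.7 °C

T_f = Σ m_i c_i T_i / Σ m_i c_i:
T_f = (65.93*373 + 903.47*13.8 + 110.88*13.8) / (65.93 + 903.47 + 110.88)
    = 38589 / 1080.3 ≈ 35.72 °C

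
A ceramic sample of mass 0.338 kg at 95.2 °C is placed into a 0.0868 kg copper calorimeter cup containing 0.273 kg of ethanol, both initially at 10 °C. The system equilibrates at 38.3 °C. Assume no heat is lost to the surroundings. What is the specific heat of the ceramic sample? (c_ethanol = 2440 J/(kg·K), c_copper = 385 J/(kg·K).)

Let T be the final temperature. ΣQ_i = 0:
0.338×c×(38.3 − 95.2) + 0.273×2440×(38.3 − 10) + 0.0868×385×(38.3 − 10) = 0
-19.23 c = -19797
c = -19797/-19.23 ≈ 1029 J/(kg·K)

c ≈ 1030 J/(kg·K)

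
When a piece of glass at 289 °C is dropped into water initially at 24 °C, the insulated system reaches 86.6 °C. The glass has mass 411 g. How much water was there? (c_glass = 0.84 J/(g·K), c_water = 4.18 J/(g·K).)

m ≈ 267 g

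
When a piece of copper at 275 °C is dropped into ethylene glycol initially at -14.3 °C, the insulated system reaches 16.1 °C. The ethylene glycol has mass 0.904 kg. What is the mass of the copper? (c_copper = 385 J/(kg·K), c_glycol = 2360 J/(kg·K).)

m ≈ 0.651 kg

|Q_copper| = |Q_glycol|:
m×385×(275 − 16.1) = 0.904×2360×(16.1 − (-14.3))
99676 m = 64857  ⇒  m ≈ 0.6507 kg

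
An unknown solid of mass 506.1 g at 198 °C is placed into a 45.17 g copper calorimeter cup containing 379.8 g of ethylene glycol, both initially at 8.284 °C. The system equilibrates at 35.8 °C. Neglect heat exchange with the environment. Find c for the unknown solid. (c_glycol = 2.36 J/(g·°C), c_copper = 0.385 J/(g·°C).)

c ≈ 0.306 J/(g·°C)

Net heat exchanged in the isolated system is zero:
506.1·c·(35.8 − 198) + 379.8·2.36·(35.8 − 8.284) + 45.17·0.385·(35.8 − 8.284) = 0
-82089 c = -25142
c = -25142/-82089 ≈ 0.3063 J/(g·°C)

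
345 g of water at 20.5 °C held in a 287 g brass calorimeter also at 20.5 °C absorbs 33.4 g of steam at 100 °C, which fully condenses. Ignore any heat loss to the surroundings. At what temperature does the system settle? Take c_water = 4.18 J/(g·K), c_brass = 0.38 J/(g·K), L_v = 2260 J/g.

Taking heat into each body as positive, Σ m c ΔT = 0:
condense steam: −33.4×2260 = −75484
  condensate cools 100→T: 33.4×4.18×(T − 100) = 139.61(T − 100)
  original water: 1442.1(T − 20.5)
  brass cup: 287×0.38×(T − 20.5) = 109.06(T − 20.5)
1690.8 T = 75484 + 13961 + 31799 = 121244
T ≈ 71.71 °C (< 100 °C, so full condensation is consistent).

T_f ≈ 71.7 °C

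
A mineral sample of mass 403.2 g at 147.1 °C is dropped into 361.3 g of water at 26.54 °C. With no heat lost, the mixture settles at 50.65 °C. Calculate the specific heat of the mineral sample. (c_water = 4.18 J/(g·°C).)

c ≈ 0.936 J/(g·°C)

Setting the total heat transfer to zero:
403.2×c×(50.65 − 147.1) + 361.3×4.18×(50.65 − 26.54) = 0
-38889 c = -36412
c = -36412/-38889 ≈ 0.9363 J/(g·°C)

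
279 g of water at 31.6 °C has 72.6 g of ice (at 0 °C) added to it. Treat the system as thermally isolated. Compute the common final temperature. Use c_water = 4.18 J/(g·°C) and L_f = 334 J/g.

Net heat exchanged in the isolated system is zero:
fusion: m_ice L_f = 72.6×334 = 24248; warm the meltwater: 303.47 T; water: 1166.2(T − 31.6)
1469.7 T = 36853 − 24248 = 12604
T ≈ 8.58 °C (positive, so assuming full melt was valid).

T_f ≈ 8.6 °C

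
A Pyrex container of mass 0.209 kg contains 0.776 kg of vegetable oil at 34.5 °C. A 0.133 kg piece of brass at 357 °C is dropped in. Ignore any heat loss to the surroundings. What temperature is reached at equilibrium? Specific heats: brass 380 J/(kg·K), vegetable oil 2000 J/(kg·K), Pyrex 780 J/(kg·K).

Setting the total heat transfer to zero:
0.133·380·(T − 357) + 0.776·2000·(T − 34.5) + 0.209·780·(T − 34.5) = 0
50.54(T − 357) + 1552(T − 34.5) + 163.02(T − 34.5) = 0
1765.6 T = 77211
T = 77211 / 1765.6 = 43.7 °C

T_f ≈ 43.7 °C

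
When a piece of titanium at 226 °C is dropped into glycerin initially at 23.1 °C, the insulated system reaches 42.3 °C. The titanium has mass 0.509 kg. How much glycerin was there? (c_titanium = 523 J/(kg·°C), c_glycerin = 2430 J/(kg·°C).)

Net heat exchanged in the isolated system is zero:
0.509·523·(42.3 − 226) + m·2430·(42.3 − 23.1) = 0
46656 m = 48902
m = 48902/46656 ≈ 1.048 kg

m ≈ 1.05 kg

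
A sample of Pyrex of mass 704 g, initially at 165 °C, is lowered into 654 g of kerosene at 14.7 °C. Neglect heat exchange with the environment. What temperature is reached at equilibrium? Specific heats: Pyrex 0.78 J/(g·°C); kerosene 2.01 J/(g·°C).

|Q_Pyrex| = |Q_kerosene|:
704×0.78×(165 − T) = 654×2.01×(T − 14.7)
549.12(165 − T) = 1314.5(T − 14.7)
1863.7 T = 109929  ⇒  T ≈ 58.99 °C

T_f ≈ 59.0 °C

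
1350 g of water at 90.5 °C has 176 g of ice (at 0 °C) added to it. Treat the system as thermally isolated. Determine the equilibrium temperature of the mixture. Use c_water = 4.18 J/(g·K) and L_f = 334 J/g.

T_f ≈ 70.8 °C

Conservation of energy gives ΣQ = 0:
fusion: m_ice L_f = 176×334 = 58784
  warm the meltwater: 735.68 T
  water: 5643(T − 90.5)
6378.7 T = 510692 − 58784 = 451908
T ≈ 70.85 °C — above 0 °C, consistent with complete melting.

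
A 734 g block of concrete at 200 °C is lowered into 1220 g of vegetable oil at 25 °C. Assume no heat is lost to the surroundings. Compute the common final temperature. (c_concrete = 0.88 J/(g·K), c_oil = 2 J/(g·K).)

T_f ≈ 61.6 °C

T_f is the heat-capacity-weighted average of the initial temperatures:
T_f = (645.92*200 + 2440*25) / (645.92 + 2440)
    = 190184 / 3085.9 ≈ 61.63 °C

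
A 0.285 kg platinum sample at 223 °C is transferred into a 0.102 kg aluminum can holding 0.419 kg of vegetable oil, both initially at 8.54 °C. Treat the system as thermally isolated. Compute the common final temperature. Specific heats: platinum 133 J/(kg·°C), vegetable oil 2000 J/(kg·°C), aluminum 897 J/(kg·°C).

T_f ≈ 16.9 °C

With ΣQ=0 the equilibrium temperature is the m·c-weighted mean:
T_f = (37.9*223 + 838*8.54 + 91.49*8.54) / (37.9 + 838 + 91.49)
    = 16391 / 967.4 ≈ 16.94 °C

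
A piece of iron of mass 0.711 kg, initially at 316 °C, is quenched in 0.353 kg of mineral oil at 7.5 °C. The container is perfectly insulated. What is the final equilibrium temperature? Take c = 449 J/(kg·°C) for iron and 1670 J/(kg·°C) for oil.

T_f ≈ 115.9 °C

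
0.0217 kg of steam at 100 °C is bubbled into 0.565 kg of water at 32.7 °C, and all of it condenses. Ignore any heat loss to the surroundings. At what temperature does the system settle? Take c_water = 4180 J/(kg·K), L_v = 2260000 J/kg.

T_f ≈ 55.2 °C

Energy balance with sensible and latent terms:
condense steam: −0.0217×2260000 = −49042
  condensed water 100 °C→T: 90.71(T − 100)
  water warms: 0.565×4180×(T − 32.7) = 2361.7(T − 32.7)
2452.4 T = 49042 + 9070.6 + 77228 = 135340
T ≈ 55.19 °C (< 100 °C, so full condensation is consistent).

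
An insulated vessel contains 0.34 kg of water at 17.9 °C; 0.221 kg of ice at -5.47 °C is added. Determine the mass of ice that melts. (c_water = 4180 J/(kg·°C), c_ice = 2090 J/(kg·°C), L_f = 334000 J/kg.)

Heat available from the water dropping to 0 °C: 0.34·4180·17.9 = 25439 J.
Of that, 0.221·2090·5.47 = 2526.5 J goes to bring the ice to 0 °C, leaving 22913 J.
To melt every bit of ice: 0.221·334000 = 73814 J.
That's not enough to melt it all — equilibrium is at 0 °C with ice remaining.
m_melt = 22913 / L_f = 0.0686 kg.

m_melted ≈ 0.0686 kg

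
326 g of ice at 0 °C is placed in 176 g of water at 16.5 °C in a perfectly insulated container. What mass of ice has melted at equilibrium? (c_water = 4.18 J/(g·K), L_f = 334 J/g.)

m_melted ≈ 36.3 g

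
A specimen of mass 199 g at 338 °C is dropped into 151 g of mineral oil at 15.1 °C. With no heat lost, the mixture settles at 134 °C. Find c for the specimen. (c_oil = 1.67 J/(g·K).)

c ≈ 0.739 J/(g·K)

Conservation of energy gives ΣQ = 0:
199×c×(134 − 338) + 151×1.67×(134 − 15.1) = 0
-40596 c = -29983
c = -29983/-40596 ≈ 0.7386 J/(g·K)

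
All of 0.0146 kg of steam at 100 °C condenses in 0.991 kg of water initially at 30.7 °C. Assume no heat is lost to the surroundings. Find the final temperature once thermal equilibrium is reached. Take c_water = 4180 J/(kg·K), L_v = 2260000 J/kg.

T_f ≈ 39.6 °C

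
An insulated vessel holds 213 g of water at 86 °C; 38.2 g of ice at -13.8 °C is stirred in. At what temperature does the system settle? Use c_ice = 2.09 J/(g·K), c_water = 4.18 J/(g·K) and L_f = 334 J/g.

Setting the total heat transfer to zero:
warm ice to 0 °C: 38.2·2.09·(0 − (-13.8)) = 1101.8; melt ice: 38.2·334 = 12759; warm the meltwater: 159.68 T; water cools: 213·4.18·(T − 86) = 890.34(T − 86)
1050 T = 76569 − 13861 = 62709
T ≈ 59.72 °C (positive, so assuming full melt was valid).

T_f ≈ 59.7 °C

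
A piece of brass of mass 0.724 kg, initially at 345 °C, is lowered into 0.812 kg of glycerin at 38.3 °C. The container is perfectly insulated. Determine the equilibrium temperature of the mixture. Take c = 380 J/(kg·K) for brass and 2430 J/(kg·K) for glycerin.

T_f ≈ 75.8 °C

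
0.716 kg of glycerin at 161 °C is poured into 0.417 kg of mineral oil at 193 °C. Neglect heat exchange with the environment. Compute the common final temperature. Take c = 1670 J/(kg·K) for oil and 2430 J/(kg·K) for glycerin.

Let T be the final temperature. ΣQ_i = 0:
0.417×1670×(T − 193) + 0.716×2430×(T − 161) = 0
(696.39 + 1739.9) T = 696.39×193 + 1739.9×161
T ≈ 170.15 °C

T_f ≈ 170.1 °C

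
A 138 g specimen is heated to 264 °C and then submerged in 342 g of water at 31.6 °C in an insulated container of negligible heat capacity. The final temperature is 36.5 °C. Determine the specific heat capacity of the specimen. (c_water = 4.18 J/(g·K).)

c ≈ 0.223 J/(g·K)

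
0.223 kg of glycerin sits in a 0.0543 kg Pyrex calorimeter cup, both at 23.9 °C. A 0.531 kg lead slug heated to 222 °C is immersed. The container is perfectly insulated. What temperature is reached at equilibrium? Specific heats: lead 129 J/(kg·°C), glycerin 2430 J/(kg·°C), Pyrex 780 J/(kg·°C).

Setting the total heat transfer to zero:
0.531·129·(T − 222) + 0.223·2430·(T − 23.9) + 0.0543·780·(T − 23.9) = 0
68.5(T − 222) + 541.89(T − 23.9) + 42.35(T − 23.9) = 0
652.74 T = 29170
T ≈ 44.69 °C

T_f ≈ 44.7 °C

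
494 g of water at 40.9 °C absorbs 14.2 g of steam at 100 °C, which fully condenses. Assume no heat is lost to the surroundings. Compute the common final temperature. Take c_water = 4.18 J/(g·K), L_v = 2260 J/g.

Heat gained plus heat lost sum to zero:
condense steam: −14.2·2260 = −32092
  condensate cools 100→T: 14.2·4.18·(T − 100) = 59.36(T − 100)
  water warms: 494·4.18·(T − 40.9) = 2064.9(T − 40.9)
2124.3 T = 32092 + 5935.6 + 84455 = 122483
T ≈ 57.66 °C (< 100 °C, so full condensation is consistent).

T_f ≈ 57.7 °C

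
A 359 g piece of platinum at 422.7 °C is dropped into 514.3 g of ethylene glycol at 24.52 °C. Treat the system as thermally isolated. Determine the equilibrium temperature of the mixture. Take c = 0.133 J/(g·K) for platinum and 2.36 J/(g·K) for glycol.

Taking heat into each body as positive, Σ m c ΔT = 0:
359*0.133*(T − 422.7) + 514.3*2.36*(T − 24.52) = 0
47.75(T − 422.7) + 1213.7(T − 24.52) = 0
(47.75 + 1213.7) T = 47.75*422.7 + 1213.7*24.52
T ≈ 39.59 °C

T_f ≈ 39.6 °C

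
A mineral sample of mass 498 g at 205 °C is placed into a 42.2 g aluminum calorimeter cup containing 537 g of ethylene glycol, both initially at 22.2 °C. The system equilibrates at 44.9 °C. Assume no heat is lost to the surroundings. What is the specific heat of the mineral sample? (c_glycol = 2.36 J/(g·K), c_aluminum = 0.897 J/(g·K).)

c ≈ 0.372 J/(g·K)

Energy conservation, ΣQ = 0:
498·c·(44.9 − 205) + 537·2.36·(44.9 − 22.2) + 42.2·0.897·(44.9 − 22.2) = 0
-79730 c = -29627
c = -29627/-79730 ≈ 0.3716 J/(g·K)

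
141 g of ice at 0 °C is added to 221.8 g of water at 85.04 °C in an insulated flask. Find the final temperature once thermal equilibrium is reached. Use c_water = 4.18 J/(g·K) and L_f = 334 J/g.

T_f ≈ 20.9 °C

Taking heat into each body as positive, Σ m c ΔT = 0:
latent heat to melt: 141·334 = 47094; meltwater 0→T: 141·4.18·T = 589.38 T; water cools: 221.8·4.18·(T − 85.04) = 927.12(T − 85.04)
1516.5 T = 78843 − 47094 = 31749
T ≈ 20.94 °C — above 0 °C, consistent with complete melting.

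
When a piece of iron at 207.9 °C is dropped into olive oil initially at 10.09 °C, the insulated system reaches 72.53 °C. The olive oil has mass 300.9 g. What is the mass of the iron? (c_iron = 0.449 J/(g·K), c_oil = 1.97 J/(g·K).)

Heat gained plus heat lost sum to zero:
m·0.449·(72.53 − 207.9) + 300.9·1.97·(72.53 − 10.09) = 0
-60.78 m = -37013
m = -37013/-60.78 ≈ 609 g

m ≈ 609 g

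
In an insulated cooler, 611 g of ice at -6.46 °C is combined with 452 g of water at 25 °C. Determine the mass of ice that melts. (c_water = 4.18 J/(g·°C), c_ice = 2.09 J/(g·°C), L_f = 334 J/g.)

m_melted ≈ 117 g

Heat available from the water dropping to 0 °C: 452×4.18×25 = 47234 J.
Of that, 611×2.09×6.46 = 8249.4 J goes to bring the ice to 0 °C, leaving 38985 J.
Melting all 611 g of ice would need 611×334 = 204074 J.
38985 J < 204074 J, so only part of the ice melts and the system sits at 0 °C.
Mass melted = 38985/334 ≈ 116.7 g.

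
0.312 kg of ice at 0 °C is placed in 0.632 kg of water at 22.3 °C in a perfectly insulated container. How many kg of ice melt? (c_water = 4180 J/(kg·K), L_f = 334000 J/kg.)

m_melted ≈ 0.176 kg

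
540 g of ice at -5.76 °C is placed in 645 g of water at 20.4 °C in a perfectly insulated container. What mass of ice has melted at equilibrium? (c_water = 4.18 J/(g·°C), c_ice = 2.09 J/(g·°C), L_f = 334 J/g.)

m_melted ≈ 145 g

Cooling the water to 0 °C releases 645·4.18·20.4 = 55000 J.
Warming the ice to 0 °C takes 540·2.09·5.76 = 6500.7 J, leaving 48500 J for melting.
Melting all 540 g of ice would need 540·334 = 180360 J.
That's not enough to melt it all — equilibrium is at 0 °C with ice remaining.
Mass melted = 48500/334 ≈ 145.2 g.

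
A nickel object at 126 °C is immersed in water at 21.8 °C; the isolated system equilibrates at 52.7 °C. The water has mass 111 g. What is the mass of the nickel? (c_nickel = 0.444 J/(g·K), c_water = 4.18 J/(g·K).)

|Q_nickel| = |Q_water|:
m×0.444×(126 − 52.7) = 111×4.18×(52.7 − 21.8)
32.55 m = 14337  ⇒  m ≈ 440.5 g

m ≈ 441 g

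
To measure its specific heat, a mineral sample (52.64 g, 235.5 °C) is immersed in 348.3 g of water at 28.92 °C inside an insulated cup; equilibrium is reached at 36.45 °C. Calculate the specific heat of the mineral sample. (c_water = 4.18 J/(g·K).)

c ≈ 1.05 J/(g·K)

m_s c (T_s − T_f) = m_water c_water (T_f − T_0):
52.64×c×(235.5 − 36.45) = 348.3×4.18×(36.45 − 28.92)
10478 c = 10963  ⇒  c ≈ 1.046 J/(g·K)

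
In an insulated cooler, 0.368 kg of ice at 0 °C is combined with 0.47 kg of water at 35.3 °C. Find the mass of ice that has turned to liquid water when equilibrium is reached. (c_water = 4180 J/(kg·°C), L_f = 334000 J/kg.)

Water can give up m c ΔT = 0.47·4180·35.3 = 69350 J before reaching 0 °C.
To melt every bit of ice: 0.368·334000 = 122912 J.
That's not enough to melt it all — equilibrium is at 0 °C with ice remaining.
m_melted·334000 = 69350  ⇒  m_melted ≈ 0.2076 kg.

m_melted ≈ 0.208 kg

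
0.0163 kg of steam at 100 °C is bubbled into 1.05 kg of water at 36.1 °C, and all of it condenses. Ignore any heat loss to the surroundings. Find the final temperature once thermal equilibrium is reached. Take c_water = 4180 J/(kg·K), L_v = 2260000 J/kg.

T_f ≈ 45.3 °C

Let T be the final temperature. ΣQ_i = 0:
latent heat released on condensation: 0.0163·2260000 = 36838; condensate cools 100→T: 0.0163·4180·(T − 100) = 68.13(T − 100); water warms: 1.05·4180·(T − 36.1) = 4389(T − 36.1)
4457.1 T = 36838 + 6813.4 + 158443 = 202094
T ≈ 45.34 °C, under the boiling point, so the assumption holds.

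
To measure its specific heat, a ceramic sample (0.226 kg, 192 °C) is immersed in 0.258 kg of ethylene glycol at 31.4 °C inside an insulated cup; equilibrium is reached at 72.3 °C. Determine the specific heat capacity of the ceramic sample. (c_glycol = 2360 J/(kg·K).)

Heat gained plus heat lost sum to zero:
0.226·c·(72.3 − 192) + 0.258·2360·(72.3 − 31.4) = 0
-27.05 c = -24903
c = -24903/-27.05 ≈ 920.6 J/(kg·K)

c ≈ 921 J/(kg·K)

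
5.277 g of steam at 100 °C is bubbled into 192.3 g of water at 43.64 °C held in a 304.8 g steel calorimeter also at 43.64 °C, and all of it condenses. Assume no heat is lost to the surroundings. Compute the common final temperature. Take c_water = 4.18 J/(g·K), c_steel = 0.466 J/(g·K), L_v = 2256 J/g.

Net heat exchanged in the isolated system is zero:
steam→water at 100 °C releases m L_v = 5.277·2256 = 11905; condensate cools 100→T: 5.277·4.18·(T − 100) = 22.06(T − 100); water warms: 192.3·4.18·(T − 43.64) = 803.81(T − 43.64); cup: 142.04(T − 43.64)
967.91 T = 11905 + 2205.8 + 41277 = 55388
T ≈ 57.22 °C (< 100 °C, so full condensation is consistent).

T_f ≈ 57.2 °C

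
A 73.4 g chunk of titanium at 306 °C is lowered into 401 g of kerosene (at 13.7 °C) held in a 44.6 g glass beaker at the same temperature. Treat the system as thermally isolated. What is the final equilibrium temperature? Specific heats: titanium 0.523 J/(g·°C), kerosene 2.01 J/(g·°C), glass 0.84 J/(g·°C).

T_f ≈ 26.4 °C

T_f is the heat-capacity-weighted average of the initial temperatures:
T_f = (38.39*306 + 806.01*13.7 + 37.46*13.7) / (38.39 + 806.01 + 37.46)
    = 23302 / 881.86 ≈ 26.42 °C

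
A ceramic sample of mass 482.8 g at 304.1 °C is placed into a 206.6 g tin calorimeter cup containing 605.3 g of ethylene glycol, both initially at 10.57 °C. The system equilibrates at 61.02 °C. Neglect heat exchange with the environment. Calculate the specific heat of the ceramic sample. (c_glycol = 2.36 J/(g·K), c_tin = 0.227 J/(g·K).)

c ≈ 0.634 J/(g·K)

Heat gained plus heat lost sum to zero:
482.8·c·(61.02 − 304.1) + 605.3·2.36·(61.02 − 10.57) + 206.6·0.227·(61.02 − 10.57) = 0
-117359 c = -74434
c = -74434/-117359 ≈ 0.6342 J/(g·K)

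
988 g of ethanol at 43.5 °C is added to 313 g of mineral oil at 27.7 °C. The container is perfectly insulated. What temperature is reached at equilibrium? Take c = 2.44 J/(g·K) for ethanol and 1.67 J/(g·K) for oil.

T_f ≈ 40.7 °C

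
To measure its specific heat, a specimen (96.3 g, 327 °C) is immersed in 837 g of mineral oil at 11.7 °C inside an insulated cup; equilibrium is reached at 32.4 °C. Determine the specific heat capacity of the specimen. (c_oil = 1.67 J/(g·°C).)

m_s c (T_s − T_f) = m_oil c_oil (T_f − T_0):
96.3×c×(327 − 32.4) = 837×1.67×(32.4 − 11.7)
28370 c = 28934  ⇒  c ≈ 1.02 J/(g·°C)

c ≈ 1.02 J/(g·°C)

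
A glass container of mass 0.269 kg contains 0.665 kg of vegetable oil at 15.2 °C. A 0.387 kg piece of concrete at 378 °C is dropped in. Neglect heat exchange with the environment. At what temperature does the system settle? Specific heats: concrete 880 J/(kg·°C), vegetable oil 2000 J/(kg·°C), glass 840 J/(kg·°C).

T_f ≈ 80.3 °C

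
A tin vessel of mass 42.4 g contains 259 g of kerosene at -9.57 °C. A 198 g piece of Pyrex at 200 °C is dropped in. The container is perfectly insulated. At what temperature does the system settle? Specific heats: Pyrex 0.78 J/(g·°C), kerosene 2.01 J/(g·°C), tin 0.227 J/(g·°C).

T_f ≈ 37.7 °C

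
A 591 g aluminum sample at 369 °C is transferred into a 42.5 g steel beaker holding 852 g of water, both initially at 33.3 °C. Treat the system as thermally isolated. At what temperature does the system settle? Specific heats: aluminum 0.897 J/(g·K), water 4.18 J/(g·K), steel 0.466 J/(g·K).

T_f ≈ 76.6 °C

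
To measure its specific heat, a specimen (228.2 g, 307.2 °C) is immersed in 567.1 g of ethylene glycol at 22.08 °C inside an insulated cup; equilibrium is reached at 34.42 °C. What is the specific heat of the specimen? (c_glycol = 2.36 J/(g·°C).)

Taking heat into each body as positive, Σ m c ΔT = 0:
228.2·c·(34.42 − 307.2) + 567.1·2.36·(34.42 − 22.08) = 0
-62248 c = -16515
c = -16515/-62248 ≈ 0.2653 J/(g·°C)

c ≈ 0.265 J/(g·°C)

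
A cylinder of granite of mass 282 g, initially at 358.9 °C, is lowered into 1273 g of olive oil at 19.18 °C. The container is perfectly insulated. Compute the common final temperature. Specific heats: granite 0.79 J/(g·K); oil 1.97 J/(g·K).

Taking heat into each body as positive, Σ m c ΔT = 0:
282×0.79×(T − 358.9) + 1273×1.97×(T − 19.18) = 0
(222.78 + 2507.8) T = 222.78×358.9 + 2507.8×19.18
T ≈ 46.90 °C

T_f ≈ 46.9 °C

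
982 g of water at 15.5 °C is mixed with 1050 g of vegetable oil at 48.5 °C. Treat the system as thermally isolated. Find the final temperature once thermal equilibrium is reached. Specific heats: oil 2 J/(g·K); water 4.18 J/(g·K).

T_f ≈ 26.7 °C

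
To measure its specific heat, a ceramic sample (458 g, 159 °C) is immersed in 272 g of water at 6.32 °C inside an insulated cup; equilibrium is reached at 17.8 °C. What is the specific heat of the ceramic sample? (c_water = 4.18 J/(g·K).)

c ≈ 0.202 J/(g·K)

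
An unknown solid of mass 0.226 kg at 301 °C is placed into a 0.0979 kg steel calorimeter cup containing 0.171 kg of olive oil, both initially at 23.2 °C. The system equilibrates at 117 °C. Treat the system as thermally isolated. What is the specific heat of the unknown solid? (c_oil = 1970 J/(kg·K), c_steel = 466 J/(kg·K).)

Taking heat into each body as positive, Σ m c ΔT = 0:
0.226·c·(117 − 301) + 0.171·1970·(117 − 23.2) + 0.0979·466·(117 − 23.2) = 0
-41.58 c = -35878
c = -35878/-41.58 ≈ 862.8 J/(kg·K)

c ≈ 863 J/(kg·K)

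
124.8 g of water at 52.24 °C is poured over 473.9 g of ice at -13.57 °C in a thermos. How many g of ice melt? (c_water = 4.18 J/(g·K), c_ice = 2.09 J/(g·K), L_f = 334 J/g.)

Water can give up m c ΔT = 124.8·4.18·52.24 = 27252 J before reaching 0 °C.
Of that, 473.9·2.09·13.57 = 13440 J goes to bring the ice to 0 °C, leaving 13811 J.
Fully melting the ice requires m_ice L_f = 473.9·334 = 158283 J.
13811 J < 158283 J, so only part of the ice melts and the system sits at 0 °C.
m_melted·334 = 13811  ⇒  m_melted ≈ 41.35 g.

m_melted ≈ 41.4 g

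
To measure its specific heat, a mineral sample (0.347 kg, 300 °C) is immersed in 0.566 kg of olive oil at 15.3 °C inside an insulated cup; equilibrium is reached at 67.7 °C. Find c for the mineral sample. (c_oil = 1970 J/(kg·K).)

c ≈ 725 J/(kg·K)

Heat gained plus heat lost sum to zero:
0.347·c·(67.7 − 300) + 0.566·1970·(67.7 − 15.3) = 0
-80.61 c = -58427
c = -58427/-80.61 ≈ 724.8 J/(kg·K)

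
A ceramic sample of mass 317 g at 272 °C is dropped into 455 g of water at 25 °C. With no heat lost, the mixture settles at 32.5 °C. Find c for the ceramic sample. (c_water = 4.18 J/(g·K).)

c ≈ 0.188 J/(g·K)

m_s c (T_s − T_f) = m_water c_water (T_f − T_0):
317·c·(272 − 32.5) = 455·4.18·(32.5 − 25)
75922 c = 14264  ⇒  c ≈ 0.1879 J/(g·K)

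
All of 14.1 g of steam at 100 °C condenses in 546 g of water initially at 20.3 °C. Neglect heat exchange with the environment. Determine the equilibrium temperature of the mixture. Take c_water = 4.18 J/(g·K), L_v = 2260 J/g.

T_f ≈ 35.9 °C

Energy conservation, ΣQ = 0:
condense steam: −14.1×2260 = −31866; condensed water 100 °C→T: 58.94(T − 100); water warms: 546×4.18×(T − 20.3) = 2282.3(T − 20.3)
2341.2 T = 31866 + 5893.8 + 46330 = 84090
T ≈ 35.92 °C (< 100 °C, so full condensation is consistent).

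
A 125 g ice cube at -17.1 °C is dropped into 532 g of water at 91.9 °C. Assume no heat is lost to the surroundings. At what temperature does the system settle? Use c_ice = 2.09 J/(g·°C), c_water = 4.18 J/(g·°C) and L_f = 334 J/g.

T_f ≈ 57.6 °C

Energy conservation, ΣQ = 0:
ice -17.1→0 °C: 125·2.09·17.1 = 4467.4; fusion: m_ice L_f = 125·334 = 41750; warm the meltwater: 522.5 T; water cools: 532·4.18·(T − 91.9) = 2223.8(T − 91.9)
2746.3 T = 204364 − 46217 = 158146
T ≈ 57.59 °C (positive, so assuming full melt was valid).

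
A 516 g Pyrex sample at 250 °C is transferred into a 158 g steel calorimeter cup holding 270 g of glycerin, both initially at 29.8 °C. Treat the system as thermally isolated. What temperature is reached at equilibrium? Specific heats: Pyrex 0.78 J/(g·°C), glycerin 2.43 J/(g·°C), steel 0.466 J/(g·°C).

Let T be the final temperature. ΣQ_i = 0:
516·0.78·(T − 250) + 270·2.43·(T − 29.8) + 158·0.466·(T − 29.8) = 0
1132.2 T = 122366
T = 122366 / 1132.2 = 108 °C

T_f ≈ 108.1 °C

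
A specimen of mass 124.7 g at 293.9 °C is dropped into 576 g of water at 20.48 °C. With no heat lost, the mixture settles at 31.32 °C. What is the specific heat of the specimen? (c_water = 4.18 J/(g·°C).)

Heat lost by the specimen = heat gained by the water:
124.7·c·(293.9 − 31.32) = 576·4.18·(31.32 − 20.48)
32744 c = 26099  ⇒  c ≈ 0.7971 J/(g·°C)

c ≈ 0.797 J/(g·°C)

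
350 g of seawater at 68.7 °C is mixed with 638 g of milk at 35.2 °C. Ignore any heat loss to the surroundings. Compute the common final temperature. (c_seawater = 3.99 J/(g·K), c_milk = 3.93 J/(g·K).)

T_f ≈ 47.2 °C

Set heat shed by the hot body equal to heat absorbed by the cold body:
350×3.99×(68.7 − T) = 638×3.93×(T − 35.2)
1396.5(68.7 − T) = 2507.3(T − 35.2)
3903.8 T = 184198  ⇒  T ≈ 47.18 °C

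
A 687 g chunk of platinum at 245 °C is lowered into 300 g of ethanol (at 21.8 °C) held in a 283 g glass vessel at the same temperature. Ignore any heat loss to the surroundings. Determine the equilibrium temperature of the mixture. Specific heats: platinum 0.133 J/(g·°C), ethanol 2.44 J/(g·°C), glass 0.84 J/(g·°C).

T_f ≈ 41.0 °C

With ΣQ=0 the equilibrium temperature is the m·c-weighted mean:
T_f = (91.37×245 + 732×21.8 + 237.72×21.8) / (91.37 + 732 + 237.72)
    = 43526 / 1061.1 ≈ 41.02 °C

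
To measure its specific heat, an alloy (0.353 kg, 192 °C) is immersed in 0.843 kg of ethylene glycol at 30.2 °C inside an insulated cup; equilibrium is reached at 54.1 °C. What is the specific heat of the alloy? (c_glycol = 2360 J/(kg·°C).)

c ≈ 977 J/(kg·°C)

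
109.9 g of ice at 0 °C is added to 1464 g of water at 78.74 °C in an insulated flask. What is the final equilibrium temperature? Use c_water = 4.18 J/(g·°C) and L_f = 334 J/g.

T_f ≈ 67.7 °C

Taking heat into each body as positive, Σ m c ΔT = 0:
fusion: m_ice L_f = 109.9×334 = 36707; warm the meltwater: 459.38 T; water: 6119.5(T − 78.74)
6578.9 T = 481851 − 36707 = 445144
T ≈ 67.66 °C — above 0 °C, consistent with complete melting.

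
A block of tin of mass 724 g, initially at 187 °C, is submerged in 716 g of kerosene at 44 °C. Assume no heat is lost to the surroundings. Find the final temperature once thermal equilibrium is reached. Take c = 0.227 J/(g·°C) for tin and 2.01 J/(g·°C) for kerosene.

T_f is the heat-capacity-weighted average of the initial temperatures:
T_f = (164.35*187 + 1439.2*44) / (164.35 + 1439.2)
    = 94056 / 1603.5 ≈ 58.66 °C

T_f ≈ 58.7 °C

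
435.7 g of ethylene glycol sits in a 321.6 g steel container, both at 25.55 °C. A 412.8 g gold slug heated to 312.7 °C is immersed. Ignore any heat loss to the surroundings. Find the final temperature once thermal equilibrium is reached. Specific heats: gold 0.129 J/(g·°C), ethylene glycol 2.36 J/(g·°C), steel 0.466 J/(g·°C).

T_f ≈ 38.0 °C

Heat gained plus heat lost sum to zero:
412.8*0.129*(T − 312.7) + 435.7*2.36*(T − 25.55) + 321.6*0.466*(T − 25.55) = 0
53.25(T − 312.7) + 1028.3(T − 25.55) + 149.87(T − 25.55) = 0
(53.25 + 1028.3 + 149.87) T = 53.25*312.7 + 1028.3*25.55 + 149.87*25.55
T ≈ 37.97 °C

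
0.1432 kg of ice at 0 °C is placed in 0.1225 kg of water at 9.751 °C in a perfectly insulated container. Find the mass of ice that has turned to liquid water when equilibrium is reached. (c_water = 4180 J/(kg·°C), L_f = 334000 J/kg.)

m_melted ≈ 0.0149 kg

Water can give up m c ΔT = 0.1225×4180×9.751 = 4993 J before reaching 0 °C.
Melting all 0.1432 kg of ice would need 0.1432×334000 = 47829 J.
4993 J < 47829 J, so only part of the ice melts and the system sits at 0 °C.
m_melt = 4993 / L_f = 0.01495 kg.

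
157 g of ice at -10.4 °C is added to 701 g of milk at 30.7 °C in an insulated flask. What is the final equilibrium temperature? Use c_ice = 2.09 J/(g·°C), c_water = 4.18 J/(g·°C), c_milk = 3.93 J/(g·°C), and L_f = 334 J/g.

Setting the total heat transfer to zero:
ice -10.4→0 °C: 157×2.09×10.4 = 3412.6; melt ice: 157×334 = 52438; warm the meltwater: 656.26 T; milk: 2754.9(T − 30.7)
3411.2 T = 84576 − 55851 = 28726
T ≈ 8.42 °C (positive, so assuming full melt was valid).

T_f ≈ 8.4 °C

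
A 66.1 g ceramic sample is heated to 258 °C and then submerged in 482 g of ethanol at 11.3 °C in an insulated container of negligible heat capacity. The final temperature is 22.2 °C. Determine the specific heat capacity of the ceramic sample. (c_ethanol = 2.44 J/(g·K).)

c ≈ 0.822 J/(g·K)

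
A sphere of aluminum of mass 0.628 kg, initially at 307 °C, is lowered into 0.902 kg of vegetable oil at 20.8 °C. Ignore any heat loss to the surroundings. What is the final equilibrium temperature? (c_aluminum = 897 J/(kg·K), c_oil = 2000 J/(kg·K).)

T_f ≈ 88.9 °C

Setting the total heat transfer to zero:
0.628*897*(T − 307) + 0.902*2000*(T − 20.8) = 0
563.32(T − 307) + 1804(T − 20.8) = 0
(563.32 + 1804) T = 563.32*307 + 1804*20.8
T = 210461/2367.3 ≈ 88.90 °C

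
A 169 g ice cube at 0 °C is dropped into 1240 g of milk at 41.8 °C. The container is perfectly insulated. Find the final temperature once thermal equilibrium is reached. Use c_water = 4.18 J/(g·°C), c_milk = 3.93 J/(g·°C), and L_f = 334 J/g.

T_f ≈ 26.4 °C

Setting the total heat transfer to zero:
melt ice: 169·334 = 56446
  warm the meltwater: 706.42 T
  milk cools: 1240·3.93·(T − 41.8) = 4873.2(T − 41.8)
5579.6 T = 203700 − 56446 = 147254
T ≈ 26.39 °C (positive, so assuming full melt was valid).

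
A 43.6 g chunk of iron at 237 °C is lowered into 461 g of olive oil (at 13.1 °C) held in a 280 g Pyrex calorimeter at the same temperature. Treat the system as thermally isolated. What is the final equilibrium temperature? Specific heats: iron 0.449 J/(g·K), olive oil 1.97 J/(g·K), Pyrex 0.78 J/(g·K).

T_f ≈ 16.9 °C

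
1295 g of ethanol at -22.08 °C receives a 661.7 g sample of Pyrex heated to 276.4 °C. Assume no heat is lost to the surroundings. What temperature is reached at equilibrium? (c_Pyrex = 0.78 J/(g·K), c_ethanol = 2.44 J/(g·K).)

T_f ≈ 19.8 °C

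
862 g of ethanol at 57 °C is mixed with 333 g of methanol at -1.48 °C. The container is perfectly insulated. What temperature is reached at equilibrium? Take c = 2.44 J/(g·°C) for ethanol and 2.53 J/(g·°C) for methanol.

T_f ≈ 40.3 °C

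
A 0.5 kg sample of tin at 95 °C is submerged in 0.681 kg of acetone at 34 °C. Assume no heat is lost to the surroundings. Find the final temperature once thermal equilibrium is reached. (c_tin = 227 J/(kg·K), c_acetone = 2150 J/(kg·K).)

T_f ≈ 38.4 °C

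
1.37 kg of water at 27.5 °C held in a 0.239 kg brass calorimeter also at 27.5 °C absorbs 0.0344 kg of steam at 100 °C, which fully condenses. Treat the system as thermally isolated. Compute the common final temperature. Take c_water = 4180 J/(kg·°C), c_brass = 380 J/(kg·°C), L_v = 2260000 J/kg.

T_f ≈ 42.3 °C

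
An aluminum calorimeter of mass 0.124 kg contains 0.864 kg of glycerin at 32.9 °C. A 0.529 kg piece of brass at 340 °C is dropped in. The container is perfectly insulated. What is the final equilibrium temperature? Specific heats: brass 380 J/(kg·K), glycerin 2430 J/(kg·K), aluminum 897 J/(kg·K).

Let T be the final temperature. ΣQ_i = 0:
0.529×380×(T − 340) + 0.864×2430×(T − 32.9) + 0.124×897×(T − 32.9) = 0
201.02(T − 340) + 2099.5(T − 32.9) + 111.23(T − 32.9) = 0
(201.02 + 2099.5 + 111.23) T = 201.02×340 + 2099.5×32.9 + 111.23×32.9
T ≈ 58.50 °C

T_f ≈ 58.5 °C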